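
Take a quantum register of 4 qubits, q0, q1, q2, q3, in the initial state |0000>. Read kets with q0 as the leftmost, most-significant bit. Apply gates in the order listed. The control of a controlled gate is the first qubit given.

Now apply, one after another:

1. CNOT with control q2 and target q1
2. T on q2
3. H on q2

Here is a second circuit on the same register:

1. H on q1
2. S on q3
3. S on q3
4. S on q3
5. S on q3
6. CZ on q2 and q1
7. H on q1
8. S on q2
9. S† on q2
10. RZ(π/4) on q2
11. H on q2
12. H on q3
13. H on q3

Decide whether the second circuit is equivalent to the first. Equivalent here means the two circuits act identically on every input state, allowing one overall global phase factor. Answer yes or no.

Yes: on every input state the two circuits agree up to one overall phase factor.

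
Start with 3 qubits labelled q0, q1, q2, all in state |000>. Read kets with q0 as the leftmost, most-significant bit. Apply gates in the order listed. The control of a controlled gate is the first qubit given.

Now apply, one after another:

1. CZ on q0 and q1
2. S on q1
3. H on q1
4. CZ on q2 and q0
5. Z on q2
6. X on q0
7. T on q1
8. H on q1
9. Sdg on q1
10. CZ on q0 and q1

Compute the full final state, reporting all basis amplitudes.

The final amplitudes are 1/2 + exp(I*pi/4)/2 on |100>, -exp(3*I*pi/4)/2 + I/2 on |110>, and 0 on every other basis state.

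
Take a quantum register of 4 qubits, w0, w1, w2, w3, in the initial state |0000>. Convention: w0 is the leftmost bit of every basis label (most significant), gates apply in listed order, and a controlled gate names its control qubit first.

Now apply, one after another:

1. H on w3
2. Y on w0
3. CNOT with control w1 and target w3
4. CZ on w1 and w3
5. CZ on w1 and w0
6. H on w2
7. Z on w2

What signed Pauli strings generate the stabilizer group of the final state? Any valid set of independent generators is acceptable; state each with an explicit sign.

The stabilizer group can be generated by -IIXI, +IIIX, -ZIII, +IZII, among other valid generating sets.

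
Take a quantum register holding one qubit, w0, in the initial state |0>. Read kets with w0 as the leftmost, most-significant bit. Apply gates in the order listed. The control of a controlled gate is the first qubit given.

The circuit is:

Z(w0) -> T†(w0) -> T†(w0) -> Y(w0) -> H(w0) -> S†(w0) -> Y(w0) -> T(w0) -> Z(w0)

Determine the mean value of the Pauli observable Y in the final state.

The observable Y averages to -sqrt(2)/2.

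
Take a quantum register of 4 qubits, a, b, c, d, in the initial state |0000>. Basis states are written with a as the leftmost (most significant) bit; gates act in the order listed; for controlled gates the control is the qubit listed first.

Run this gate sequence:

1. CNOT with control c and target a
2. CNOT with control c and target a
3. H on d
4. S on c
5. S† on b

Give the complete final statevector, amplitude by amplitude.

After the circuit, the state carries amplitude sqrt(2)/2 on |0000>, sqrt(2)/2 on |0001>, and 0 on every other basis state. Key observation: gates 1-2 undo each other exactly, leaving only the rest of the circuit to track.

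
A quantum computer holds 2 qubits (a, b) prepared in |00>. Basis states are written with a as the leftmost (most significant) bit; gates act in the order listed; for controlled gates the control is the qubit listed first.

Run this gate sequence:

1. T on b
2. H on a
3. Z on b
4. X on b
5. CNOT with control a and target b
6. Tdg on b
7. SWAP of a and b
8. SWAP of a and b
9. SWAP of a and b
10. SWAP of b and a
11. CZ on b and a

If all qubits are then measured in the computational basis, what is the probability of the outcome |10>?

The probability of measuring |10> is 1/2.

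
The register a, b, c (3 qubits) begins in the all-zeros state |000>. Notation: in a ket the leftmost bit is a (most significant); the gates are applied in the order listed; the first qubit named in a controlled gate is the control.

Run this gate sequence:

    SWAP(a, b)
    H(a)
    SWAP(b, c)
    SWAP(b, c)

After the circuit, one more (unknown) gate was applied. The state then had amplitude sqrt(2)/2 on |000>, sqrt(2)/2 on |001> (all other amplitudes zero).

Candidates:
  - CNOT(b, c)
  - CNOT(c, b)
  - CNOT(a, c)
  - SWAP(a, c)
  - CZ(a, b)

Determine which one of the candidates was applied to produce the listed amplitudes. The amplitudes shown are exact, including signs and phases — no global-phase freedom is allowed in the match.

The applied gate was SWAP(a, c). Key observation: steps 3-4 multiply out to the identity, so the circuit reduces to the remaining gates.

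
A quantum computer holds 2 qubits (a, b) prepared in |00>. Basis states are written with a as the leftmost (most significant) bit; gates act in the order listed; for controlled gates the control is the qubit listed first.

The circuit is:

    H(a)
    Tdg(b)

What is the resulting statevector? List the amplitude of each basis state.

After the circuit, the state carries amplitude sqrt(2)/2 on |00>, 0 on |01>, sqrt(2)/2 on |10>, 0 on |11>.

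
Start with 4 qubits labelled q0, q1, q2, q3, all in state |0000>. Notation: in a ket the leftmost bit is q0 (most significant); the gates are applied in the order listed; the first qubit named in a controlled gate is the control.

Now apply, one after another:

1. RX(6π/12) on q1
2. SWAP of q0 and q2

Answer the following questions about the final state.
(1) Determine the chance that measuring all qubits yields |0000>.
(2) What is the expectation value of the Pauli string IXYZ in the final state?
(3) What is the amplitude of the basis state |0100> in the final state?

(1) A full measurement returns |0000> with probability 1/2.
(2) The expectation value of IXYZ is 0.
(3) |0100> carries amplitude -sqrt(2)*I/2 in the final state.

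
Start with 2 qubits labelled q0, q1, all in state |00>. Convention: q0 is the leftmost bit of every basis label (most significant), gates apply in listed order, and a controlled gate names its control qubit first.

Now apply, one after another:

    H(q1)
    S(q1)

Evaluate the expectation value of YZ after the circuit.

The expectation value of YZ is 0.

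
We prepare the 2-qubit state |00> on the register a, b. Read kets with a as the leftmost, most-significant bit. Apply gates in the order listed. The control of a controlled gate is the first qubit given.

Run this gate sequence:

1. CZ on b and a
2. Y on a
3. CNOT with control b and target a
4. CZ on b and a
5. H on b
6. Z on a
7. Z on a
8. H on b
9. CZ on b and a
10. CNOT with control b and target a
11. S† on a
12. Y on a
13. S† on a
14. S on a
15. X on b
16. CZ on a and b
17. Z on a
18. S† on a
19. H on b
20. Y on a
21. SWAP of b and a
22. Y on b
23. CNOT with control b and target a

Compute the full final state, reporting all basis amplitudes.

After the circuit, the state carries amplitude -sqrt(2)*I/2 on |00>, 0 on |01>, sqrt(2)*I/2 on |10>, 0 on |11>.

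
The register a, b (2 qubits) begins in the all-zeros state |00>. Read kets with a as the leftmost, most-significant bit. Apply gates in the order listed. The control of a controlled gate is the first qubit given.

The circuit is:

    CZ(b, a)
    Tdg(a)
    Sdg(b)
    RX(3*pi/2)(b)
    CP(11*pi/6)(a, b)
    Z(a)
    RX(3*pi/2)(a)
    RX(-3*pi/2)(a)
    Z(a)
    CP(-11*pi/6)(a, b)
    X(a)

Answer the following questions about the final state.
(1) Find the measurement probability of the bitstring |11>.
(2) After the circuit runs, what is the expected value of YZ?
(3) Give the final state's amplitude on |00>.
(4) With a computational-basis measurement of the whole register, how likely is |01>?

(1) A full measurement returns |11> with probability 1/2. Key observation: steps 5-10 multiply out to the identity, so the circuit reduces to the remaining gates.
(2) The observable YZ averages to 0.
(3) |00> carries amplitude 0 in the final state.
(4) A full measurement returns |01> with probability 0.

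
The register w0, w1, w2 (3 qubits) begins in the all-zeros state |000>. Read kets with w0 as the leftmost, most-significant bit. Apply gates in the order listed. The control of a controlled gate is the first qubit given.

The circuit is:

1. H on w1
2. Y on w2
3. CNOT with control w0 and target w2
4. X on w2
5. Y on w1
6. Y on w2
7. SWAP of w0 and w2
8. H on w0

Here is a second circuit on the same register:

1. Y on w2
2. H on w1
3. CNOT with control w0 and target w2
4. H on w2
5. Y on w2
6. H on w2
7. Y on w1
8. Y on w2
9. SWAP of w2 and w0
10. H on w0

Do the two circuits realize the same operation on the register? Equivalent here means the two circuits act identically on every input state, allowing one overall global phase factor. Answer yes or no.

No, they are not equivalent — no single phase factor reconciles the two unitaries.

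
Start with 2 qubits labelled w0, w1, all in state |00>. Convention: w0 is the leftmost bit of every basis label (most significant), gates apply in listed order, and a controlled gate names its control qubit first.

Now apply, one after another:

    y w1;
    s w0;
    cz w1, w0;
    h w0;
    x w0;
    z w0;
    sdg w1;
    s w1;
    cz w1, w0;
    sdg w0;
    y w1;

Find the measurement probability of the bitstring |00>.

Outcome |00> occurs with probability 1/2.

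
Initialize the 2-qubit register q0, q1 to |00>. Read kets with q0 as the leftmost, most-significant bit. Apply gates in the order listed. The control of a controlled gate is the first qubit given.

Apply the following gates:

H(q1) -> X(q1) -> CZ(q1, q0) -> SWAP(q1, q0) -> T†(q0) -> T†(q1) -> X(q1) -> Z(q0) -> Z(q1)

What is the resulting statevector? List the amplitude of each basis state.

The resulting statevector has amplitude 0 on |00>, -sqrt(2)/2 on |01>, 0 on |10>, -sqrt(2)*exp(3*I*pi/4)/2 on |11>.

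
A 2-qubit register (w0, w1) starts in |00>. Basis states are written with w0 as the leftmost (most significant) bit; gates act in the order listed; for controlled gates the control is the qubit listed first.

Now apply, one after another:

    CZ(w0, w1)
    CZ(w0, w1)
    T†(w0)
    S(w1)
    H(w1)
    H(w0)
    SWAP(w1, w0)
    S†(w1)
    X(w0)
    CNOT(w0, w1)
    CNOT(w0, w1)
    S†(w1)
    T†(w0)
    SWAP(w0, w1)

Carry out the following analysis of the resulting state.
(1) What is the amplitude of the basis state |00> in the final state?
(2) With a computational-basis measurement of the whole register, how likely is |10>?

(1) |00> carries amplitude 1/2 in the final state.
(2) A full measurement returns |10> with probability 1/4.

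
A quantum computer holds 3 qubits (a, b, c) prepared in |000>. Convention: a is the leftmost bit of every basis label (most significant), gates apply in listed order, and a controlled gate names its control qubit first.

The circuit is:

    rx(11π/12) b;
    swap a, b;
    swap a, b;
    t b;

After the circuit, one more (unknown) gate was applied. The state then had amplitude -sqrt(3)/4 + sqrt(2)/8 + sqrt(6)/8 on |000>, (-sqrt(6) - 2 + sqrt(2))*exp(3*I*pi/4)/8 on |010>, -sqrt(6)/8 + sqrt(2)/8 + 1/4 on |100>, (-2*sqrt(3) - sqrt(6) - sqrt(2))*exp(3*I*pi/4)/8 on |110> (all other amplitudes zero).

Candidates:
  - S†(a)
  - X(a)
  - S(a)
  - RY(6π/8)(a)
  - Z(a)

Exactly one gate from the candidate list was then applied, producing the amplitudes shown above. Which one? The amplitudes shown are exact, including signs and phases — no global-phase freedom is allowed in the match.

It was RY(6π/8)(a) that produced the state shown. Key observation: the block from step 2 through step 3 cancels to the identity and can be dropped.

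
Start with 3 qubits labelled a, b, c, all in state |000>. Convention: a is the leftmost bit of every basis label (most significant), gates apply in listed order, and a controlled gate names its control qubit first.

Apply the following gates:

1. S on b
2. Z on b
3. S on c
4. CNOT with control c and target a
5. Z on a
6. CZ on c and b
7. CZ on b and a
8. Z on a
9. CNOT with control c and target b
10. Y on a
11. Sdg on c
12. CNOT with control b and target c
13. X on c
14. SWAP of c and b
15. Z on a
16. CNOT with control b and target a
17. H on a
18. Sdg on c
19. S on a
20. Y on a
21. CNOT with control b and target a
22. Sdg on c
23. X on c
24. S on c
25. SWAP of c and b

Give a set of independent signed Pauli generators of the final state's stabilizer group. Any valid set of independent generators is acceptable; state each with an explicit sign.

The final state is stabilized by the group generated by -YII, -IZI, -IIZ; other independent generating sets are equally valid.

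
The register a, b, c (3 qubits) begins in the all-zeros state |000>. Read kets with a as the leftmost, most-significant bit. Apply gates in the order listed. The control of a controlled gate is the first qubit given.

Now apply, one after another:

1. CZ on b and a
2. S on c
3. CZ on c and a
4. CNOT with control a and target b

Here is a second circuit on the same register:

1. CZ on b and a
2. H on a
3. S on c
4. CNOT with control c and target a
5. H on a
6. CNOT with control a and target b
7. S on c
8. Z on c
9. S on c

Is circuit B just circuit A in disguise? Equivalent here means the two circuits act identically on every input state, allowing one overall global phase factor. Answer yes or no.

Yes: on every input state the two circuits agree up to one overall phase factor.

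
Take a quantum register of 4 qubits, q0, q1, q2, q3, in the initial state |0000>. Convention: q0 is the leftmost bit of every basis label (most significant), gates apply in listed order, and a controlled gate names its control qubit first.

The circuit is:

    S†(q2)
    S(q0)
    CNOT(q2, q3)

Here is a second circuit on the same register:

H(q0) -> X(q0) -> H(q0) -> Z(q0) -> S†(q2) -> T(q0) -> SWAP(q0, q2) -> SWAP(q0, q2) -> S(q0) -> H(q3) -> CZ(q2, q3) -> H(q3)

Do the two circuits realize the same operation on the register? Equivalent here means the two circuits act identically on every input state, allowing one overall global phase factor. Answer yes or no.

No — the two circuits implement different unitaries, even allowing a global phase.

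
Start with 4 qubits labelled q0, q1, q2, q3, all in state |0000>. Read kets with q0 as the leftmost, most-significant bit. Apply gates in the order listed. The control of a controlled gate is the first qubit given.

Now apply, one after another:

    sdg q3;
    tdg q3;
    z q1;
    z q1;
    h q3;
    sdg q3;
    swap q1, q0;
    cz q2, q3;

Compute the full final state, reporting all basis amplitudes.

After the circuit, the state carries amplitude sqrt(2)/2 on |0000>, -sqrt(2)*I/2 on |0001>, and 0 on every other basis state.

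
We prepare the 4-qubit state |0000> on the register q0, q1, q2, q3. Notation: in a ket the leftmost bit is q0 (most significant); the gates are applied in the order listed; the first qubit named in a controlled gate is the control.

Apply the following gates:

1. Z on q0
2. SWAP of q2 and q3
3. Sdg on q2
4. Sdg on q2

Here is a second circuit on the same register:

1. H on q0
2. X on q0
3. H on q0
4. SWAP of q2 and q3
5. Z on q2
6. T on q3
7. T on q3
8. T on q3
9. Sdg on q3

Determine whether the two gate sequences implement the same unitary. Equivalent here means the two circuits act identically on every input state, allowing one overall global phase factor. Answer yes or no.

No: there is an input state on which the two circuits produce genuinely different outputs (not merely differing by a phase).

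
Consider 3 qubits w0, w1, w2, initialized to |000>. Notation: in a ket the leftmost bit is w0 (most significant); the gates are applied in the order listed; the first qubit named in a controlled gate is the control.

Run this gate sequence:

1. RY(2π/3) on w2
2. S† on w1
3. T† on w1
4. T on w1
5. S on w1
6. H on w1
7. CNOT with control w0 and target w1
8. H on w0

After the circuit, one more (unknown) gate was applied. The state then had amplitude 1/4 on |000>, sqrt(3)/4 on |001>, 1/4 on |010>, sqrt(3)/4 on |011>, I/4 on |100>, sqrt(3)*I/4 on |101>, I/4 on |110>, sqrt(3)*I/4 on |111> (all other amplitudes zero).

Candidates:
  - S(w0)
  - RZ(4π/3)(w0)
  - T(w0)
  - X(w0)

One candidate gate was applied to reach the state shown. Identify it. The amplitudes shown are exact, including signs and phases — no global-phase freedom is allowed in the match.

The unique candidate consistent with the amplitudes is S(w0). Key observation: steps 2-5 multiply out to the identity, so the circuit reduces to the remaining gates.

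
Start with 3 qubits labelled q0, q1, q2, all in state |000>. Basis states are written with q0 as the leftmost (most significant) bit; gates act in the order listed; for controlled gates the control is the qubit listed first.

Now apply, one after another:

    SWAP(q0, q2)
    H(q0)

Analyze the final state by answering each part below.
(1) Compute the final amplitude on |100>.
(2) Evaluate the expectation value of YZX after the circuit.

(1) The final state's coefficient on |100> equals sqrt(2)/2.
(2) The expectation value of YZX is 0.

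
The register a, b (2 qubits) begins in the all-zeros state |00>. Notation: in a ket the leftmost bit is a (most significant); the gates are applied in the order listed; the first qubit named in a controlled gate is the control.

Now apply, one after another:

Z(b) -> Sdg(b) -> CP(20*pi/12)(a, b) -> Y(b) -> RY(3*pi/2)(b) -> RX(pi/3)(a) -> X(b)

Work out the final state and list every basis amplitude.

After the circuit, the state carries amplitude -sqrt(6)*I/4 on |00>, -sqrt(6)*I/4 on |01>, -sqrt(2)/4 on |10>, -sqrt(2)/4 on |11>.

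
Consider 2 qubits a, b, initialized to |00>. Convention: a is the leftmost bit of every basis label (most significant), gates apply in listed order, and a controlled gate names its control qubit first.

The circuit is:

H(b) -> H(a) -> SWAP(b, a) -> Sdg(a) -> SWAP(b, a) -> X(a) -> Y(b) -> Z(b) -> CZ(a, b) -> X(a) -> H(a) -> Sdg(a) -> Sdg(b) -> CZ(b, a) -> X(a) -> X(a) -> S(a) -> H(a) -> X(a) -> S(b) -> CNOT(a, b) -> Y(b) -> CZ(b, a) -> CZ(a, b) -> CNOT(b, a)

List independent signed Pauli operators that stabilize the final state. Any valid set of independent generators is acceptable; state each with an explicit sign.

One valid set of independent stabilizer generators is +YZ, +ZX (any independent generating set of the same group is equally correct).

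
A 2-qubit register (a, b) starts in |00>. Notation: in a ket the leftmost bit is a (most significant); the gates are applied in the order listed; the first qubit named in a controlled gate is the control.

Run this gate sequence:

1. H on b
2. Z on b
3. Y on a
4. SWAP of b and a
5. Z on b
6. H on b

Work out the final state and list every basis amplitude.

The resulting statevector has amplitude -I/2 on |00>, I/2 on |01>, I/2 on |10>, -I/2 on |11>.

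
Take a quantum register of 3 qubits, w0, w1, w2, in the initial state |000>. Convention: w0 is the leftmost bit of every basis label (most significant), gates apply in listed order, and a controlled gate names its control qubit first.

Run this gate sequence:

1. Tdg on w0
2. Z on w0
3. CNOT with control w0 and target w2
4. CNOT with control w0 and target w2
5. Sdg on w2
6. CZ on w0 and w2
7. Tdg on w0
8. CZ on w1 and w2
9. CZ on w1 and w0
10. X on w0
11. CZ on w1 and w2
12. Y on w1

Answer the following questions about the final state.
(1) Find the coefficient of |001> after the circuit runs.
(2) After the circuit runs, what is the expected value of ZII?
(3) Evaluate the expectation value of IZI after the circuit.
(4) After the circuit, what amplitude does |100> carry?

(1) |001> carries amplitude 0 in the final state.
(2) The expectation value of ZII is -1.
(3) The observable IZI averages to -1.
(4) |100> carries amplitude 0 in the final state.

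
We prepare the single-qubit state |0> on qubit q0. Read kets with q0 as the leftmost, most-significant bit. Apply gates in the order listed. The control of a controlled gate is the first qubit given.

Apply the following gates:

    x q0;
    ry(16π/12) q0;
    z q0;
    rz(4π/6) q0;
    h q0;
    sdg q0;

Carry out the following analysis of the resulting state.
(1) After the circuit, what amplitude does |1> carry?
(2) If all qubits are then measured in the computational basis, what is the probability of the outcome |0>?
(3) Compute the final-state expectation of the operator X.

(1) |1> carries amplitude (sqrt(6) + sqrt(2)*exp(2*I*pi/3))*exp(I*pi/6)/4 in the final state.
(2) Outcome |0> occurs with probability sqrt(3)/8 + 1/2.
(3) The expectation value of X is 3/4.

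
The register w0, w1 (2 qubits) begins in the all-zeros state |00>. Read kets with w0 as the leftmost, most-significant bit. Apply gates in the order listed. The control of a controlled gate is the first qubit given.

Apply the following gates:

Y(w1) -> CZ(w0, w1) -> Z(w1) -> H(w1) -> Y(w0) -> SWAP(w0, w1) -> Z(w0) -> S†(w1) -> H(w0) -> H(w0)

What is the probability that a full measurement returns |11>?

Outcome |11> occurs with probability 1/2.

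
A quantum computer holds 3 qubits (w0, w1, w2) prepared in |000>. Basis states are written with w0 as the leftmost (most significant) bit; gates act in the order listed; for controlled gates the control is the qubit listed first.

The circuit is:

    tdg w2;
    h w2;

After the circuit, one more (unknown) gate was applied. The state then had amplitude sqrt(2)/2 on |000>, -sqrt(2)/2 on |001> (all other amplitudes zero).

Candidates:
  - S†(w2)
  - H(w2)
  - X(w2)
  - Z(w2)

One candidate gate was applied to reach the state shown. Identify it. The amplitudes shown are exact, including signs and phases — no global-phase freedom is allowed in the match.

The applied gate was Z(w2).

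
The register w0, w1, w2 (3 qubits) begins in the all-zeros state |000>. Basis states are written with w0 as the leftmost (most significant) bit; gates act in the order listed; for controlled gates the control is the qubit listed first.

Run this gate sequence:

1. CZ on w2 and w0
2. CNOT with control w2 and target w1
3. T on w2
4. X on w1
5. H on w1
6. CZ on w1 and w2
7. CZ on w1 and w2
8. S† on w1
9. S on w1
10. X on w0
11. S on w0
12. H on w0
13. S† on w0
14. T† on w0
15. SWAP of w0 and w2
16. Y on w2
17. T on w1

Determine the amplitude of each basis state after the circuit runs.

The resulting statevector has amplitude exp(I*pi/4)/2 on |000>, -1/2 on |001>, -I/2 on |010>, exp(I*pi/4)/2 on |011>, 0 on |100>, 0 on |101>, 0 on |110>, 0 on |111>.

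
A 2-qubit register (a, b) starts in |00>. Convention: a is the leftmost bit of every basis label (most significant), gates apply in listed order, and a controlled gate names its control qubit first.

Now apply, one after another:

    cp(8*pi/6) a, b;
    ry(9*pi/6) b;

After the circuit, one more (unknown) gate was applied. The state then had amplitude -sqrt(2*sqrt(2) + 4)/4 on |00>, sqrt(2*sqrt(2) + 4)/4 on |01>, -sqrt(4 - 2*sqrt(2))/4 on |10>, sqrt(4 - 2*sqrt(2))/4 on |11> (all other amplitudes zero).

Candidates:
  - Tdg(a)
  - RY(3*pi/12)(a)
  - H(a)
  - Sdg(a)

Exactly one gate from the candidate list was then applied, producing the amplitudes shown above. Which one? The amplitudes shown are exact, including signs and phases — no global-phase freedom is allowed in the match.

The unique candidate consistent with the amplitudes is RY(3*pi/12)(a).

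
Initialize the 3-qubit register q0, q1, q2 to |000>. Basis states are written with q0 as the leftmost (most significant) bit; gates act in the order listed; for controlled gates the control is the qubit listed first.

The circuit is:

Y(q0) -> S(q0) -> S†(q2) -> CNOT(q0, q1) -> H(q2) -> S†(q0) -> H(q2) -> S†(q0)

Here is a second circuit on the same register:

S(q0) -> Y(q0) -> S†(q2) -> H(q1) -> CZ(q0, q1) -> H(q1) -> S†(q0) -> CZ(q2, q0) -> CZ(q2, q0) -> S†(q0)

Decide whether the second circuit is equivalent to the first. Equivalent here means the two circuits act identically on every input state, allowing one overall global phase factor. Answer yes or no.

No: there is an input state on which the two circuits produce genuinely different outputs (not merely differing by a phase).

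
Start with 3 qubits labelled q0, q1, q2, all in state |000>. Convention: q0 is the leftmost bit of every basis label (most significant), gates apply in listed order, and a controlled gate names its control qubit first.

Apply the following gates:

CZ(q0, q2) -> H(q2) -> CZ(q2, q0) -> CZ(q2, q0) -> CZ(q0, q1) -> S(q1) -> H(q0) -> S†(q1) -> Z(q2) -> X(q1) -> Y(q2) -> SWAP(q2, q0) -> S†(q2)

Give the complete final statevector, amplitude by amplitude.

The resulting statevector has amplitude 0 on |000>, 0 on |001>, I/2 on |010>, 1/2 on |011>, 0 on |100>, 0 on |101>, I/2 on |110>, 1/2 on |111>.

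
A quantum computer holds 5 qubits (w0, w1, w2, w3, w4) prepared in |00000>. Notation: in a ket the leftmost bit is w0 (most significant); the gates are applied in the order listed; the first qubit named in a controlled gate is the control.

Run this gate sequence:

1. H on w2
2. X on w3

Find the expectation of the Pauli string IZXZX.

In the final state, IZXZX has expectation 0.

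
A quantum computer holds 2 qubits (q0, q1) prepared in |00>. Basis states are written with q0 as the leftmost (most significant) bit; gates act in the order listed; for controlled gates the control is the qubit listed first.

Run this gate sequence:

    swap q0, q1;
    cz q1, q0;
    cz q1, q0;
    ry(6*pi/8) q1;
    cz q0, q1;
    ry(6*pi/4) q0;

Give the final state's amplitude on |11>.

|11> carries amplitude sqrt(2*sqrt(2) + 4)/4 in the final state.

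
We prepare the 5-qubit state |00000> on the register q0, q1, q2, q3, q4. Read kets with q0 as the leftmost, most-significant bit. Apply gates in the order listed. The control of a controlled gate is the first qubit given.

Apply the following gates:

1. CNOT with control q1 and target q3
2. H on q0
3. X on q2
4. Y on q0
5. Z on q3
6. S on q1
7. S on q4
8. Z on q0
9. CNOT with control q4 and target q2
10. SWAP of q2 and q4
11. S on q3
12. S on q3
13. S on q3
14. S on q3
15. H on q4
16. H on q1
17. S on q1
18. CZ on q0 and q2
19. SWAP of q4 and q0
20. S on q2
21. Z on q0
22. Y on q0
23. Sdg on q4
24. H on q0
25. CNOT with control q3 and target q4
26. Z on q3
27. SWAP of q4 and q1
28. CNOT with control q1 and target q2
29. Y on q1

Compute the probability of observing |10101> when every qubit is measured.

The probability of measuring |10101> is 1/4.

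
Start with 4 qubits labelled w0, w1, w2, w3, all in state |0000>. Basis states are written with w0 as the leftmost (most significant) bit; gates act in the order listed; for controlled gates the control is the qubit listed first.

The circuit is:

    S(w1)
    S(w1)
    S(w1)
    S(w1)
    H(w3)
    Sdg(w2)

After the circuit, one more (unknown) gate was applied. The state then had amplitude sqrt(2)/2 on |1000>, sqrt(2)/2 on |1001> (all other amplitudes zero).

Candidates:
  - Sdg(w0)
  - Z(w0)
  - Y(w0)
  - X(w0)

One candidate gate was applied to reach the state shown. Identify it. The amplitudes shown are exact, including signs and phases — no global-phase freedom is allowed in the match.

It was X(w0) that produced the state shown.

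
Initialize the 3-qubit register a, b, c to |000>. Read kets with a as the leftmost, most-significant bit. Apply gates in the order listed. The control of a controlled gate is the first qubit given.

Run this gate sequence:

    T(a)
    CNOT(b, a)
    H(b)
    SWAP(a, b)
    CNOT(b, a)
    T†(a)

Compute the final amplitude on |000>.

The final state's coefficient on |000> equals sqrt(2)/2.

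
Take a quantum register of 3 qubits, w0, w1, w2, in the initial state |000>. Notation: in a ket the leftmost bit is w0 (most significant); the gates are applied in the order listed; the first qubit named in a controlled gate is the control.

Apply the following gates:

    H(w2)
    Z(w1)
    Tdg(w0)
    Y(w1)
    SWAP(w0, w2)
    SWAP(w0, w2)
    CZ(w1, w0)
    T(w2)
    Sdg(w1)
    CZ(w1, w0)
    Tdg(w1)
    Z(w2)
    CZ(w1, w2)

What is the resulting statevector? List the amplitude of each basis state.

The resulting statevector has amplitude -sqrt(2)*exp(3*I*pi/4)/2 on |010>, sqrt(2)/2 on |011>, and 0 on every other basis state.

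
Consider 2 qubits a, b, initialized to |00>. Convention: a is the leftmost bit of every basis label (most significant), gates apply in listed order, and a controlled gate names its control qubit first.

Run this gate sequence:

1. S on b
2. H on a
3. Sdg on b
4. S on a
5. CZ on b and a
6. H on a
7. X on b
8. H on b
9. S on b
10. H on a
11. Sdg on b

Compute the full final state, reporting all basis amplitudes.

After the circuit, the state carries amplitude 1/2 on |00>, -1/2 on |01>, I/2 on |10>, -I/2 on |11>.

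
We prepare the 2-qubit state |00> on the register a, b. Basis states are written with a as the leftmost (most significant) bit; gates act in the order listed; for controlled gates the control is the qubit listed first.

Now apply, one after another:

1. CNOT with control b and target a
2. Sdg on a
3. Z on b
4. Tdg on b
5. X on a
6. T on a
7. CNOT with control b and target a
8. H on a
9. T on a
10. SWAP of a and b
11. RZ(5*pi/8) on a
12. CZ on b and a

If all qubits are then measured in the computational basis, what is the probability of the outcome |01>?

The probability of measuring |01> is 1/2.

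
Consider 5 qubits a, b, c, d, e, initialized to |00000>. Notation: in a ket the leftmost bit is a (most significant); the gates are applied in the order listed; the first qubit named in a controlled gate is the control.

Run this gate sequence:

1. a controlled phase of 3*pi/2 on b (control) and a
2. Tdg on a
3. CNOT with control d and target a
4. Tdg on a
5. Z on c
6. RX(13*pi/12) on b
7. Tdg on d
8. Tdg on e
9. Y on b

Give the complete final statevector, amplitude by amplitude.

After the circuit, the state carries amplitude -sqrt(3*sqrt(2) + 6)/4 - sqrt(2 - sqrt(2))/4 on |00000>, -I*sqrt(sqrt(2) + 2)/4 + I*sqrt(6 - 3*sqrt(2))/4 on |01000>, and 0 on every other basis state.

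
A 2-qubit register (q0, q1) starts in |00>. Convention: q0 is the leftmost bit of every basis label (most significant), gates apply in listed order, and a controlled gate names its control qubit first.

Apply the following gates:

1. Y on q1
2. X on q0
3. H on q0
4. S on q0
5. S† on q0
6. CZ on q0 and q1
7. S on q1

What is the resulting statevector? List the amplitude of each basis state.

After the circuit, the state carries amplitude 0 on |00>, -sqrt(2)/2 on |01>, 0 on |10>, -sqrt(2)/2 on |11>.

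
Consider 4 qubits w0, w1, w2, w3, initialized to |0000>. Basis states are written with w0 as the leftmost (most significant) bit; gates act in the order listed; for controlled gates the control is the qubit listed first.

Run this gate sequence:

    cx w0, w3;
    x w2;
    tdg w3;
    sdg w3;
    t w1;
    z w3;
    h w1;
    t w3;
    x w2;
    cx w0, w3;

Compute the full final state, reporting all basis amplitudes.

After the circuit, the state carries amplitude sqrt(2)/2 on |0000>, sqrt(2)/2 on |0100>, and 0 on every other basis state.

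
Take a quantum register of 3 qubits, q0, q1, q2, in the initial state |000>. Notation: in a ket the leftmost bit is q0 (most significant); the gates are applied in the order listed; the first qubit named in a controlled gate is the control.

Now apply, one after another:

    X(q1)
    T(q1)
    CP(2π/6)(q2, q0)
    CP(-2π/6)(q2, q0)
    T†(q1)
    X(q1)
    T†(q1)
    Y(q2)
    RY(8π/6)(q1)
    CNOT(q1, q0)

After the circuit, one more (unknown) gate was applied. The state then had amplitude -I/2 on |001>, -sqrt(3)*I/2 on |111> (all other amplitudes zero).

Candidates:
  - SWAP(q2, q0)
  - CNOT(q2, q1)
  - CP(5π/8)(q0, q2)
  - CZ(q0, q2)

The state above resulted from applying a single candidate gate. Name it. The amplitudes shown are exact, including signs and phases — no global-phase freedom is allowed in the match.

It was CZ(q0, q2) that produced the state shown. Key observation: the block from step 1 through step 6 cancels to the identity and can be dropped.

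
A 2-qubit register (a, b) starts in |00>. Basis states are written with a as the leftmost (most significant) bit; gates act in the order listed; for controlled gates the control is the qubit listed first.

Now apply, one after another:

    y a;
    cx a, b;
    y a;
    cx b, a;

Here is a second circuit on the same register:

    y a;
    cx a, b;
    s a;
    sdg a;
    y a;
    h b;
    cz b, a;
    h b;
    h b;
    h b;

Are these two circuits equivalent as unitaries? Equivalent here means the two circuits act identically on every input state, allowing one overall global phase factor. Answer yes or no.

No: there is an input state on which the two circuits produce genuinely different outputs (not merely differing by a phase).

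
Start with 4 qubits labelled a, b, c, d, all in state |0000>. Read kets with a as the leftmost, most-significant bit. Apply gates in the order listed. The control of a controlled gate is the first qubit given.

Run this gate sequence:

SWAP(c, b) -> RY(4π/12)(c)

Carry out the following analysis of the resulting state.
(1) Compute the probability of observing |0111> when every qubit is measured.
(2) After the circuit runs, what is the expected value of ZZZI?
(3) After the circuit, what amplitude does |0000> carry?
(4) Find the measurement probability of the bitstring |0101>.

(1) A full measurement returns |0111> with probability 0.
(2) The observable ZZZI averages to 1/2.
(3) |0000> carries amplitude sqrt(3)/2 in the final state.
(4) The probability of measuring |0101> is 0.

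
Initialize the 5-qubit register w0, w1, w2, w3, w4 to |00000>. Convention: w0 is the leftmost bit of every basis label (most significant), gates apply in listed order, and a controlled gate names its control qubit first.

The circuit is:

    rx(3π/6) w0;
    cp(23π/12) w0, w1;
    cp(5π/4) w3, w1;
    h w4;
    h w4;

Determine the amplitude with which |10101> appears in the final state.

The amplitude on |10101> is 0.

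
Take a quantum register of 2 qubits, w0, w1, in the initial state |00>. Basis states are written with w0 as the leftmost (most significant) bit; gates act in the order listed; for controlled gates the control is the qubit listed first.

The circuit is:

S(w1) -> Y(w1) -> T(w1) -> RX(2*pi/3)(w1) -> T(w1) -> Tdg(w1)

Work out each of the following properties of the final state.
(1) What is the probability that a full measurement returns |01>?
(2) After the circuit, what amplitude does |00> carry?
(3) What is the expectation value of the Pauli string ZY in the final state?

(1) The probability of measuring |01> is 1/4.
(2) The amplitude on |00> is sqrt(3)*exp(I*pi/4)/2.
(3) The expectation value of ZY is sqrt(3)/2.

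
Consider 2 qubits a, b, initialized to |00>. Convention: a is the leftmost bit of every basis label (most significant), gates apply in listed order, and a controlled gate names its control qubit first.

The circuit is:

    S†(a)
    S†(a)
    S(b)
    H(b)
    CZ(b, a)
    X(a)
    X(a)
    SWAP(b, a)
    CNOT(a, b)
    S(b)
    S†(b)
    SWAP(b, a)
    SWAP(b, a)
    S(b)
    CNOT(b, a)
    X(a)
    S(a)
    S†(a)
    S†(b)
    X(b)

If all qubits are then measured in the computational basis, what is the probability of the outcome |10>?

Outcome |10> occurs with probability 1/2.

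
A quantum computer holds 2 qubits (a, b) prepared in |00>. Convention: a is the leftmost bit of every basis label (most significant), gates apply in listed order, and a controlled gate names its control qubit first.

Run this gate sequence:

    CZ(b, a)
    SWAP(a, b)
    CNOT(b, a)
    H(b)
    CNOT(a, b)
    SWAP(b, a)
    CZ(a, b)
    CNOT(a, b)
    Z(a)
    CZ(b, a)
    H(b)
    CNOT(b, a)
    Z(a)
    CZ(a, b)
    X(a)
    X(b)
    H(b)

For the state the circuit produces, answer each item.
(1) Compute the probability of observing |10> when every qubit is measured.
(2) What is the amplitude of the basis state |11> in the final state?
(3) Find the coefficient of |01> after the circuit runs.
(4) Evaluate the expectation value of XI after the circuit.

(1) Outcome |10> occurs with probability 0.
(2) |11> carries amplitude -sqrt(2)/2 in the final state.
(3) The final state's coefficient on |01> equals sqrt(2)/2.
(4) In the final state, XI has expectation -1.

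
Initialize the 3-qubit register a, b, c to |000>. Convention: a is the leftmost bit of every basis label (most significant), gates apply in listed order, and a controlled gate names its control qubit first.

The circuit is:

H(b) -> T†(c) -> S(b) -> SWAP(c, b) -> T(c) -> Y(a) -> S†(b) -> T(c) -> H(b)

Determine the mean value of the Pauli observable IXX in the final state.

In the final state, IXX has expectation -1.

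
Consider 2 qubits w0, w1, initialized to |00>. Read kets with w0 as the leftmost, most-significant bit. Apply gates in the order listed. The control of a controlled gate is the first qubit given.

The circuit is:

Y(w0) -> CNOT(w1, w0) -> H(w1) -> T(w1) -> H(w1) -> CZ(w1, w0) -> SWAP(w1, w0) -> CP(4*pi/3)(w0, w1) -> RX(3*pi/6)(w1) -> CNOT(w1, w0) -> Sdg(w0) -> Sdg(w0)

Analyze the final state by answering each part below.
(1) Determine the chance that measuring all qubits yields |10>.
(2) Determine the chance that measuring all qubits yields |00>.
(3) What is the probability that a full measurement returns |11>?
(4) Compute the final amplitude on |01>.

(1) Outcome |10> occurs with probability 1/4 - sqrt(2)/8.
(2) Outcome |00> occurs with probability sqrt(2)/8 + 1/4.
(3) The probability of measuring |11> is sqrt(2)/8 + 1/4.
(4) |01> carries amplitude sqrt(2)*(1 + exp(3*I*pi/4))*exp(I*pi/12)/4 in the final state.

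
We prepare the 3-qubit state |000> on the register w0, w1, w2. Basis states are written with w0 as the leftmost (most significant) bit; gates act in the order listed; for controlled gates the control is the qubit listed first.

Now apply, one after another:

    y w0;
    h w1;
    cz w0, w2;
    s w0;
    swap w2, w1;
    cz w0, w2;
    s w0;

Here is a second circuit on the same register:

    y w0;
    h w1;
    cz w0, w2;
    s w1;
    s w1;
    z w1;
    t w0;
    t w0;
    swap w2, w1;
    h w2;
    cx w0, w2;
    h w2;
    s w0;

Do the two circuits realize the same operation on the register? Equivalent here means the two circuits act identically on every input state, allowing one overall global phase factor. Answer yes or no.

Yes, they are equivalent — the unitaries differ by at most a global phase.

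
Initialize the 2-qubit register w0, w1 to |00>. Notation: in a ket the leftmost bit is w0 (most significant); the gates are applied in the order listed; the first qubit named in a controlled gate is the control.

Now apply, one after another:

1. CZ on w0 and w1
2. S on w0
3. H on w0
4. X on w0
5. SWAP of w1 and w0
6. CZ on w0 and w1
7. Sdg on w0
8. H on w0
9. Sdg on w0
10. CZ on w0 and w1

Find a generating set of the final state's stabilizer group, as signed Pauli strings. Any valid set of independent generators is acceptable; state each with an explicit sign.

The final state is stabilized by the group generated by -YZ, +ZX; other independent generating sets are equally valid.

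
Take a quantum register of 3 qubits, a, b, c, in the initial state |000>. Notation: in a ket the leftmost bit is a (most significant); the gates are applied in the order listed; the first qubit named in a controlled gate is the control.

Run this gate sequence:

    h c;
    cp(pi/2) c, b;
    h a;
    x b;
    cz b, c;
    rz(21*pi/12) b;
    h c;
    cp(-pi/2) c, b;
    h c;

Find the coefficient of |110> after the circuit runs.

|110> carries amplitude exp(3*I*pi/8)/2 in the final state.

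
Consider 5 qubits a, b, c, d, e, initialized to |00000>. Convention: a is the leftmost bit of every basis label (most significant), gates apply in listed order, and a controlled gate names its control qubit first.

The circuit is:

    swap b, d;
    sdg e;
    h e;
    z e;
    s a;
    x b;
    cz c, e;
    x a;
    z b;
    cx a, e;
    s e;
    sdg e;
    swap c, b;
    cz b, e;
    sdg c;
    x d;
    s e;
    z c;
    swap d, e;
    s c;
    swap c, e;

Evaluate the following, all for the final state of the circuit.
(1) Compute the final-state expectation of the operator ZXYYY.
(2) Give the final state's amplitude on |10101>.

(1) The expectation value of ZXYYY is 0.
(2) The final state's coefficient on |10101> equals -sqrt(2)/2.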